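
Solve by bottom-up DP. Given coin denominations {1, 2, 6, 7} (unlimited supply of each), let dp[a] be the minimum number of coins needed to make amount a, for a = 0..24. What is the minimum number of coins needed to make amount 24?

 a  0  1  2  3  4  5  6  7  8  9 10 11 12 13 14 15 16 17 18 19 20 21 22 23 24
dp  0  1  1  2  2  3  1  1  2  2  3  3  2  2  2  3  3  4  3  3  3  3  4  4  4

4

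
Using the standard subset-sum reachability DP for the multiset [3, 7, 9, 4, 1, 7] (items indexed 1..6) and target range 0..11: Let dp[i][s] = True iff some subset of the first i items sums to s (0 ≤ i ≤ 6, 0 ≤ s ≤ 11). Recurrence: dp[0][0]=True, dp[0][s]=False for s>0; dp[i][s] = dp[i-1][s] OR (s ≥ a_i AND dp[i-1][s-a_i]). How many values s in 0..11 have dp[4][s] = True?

7

i\s   0   1   2   3   4   5   6   7   8   9  10  11
  0   T   F   F   F   F   F   F   F   F   F   F   F
  1   T   F   F   T   F   F   F   F   F   F   F   F
  2   T   F   F   T   F   F   F   T   F   F   T   F
  3   T   F   F   T   F   F   F   T   F   T   T   F
  4   T   F   F   T   T   F   F   T   F   T   T   T
  5   T   T   F   T   T   T   F   T   T   T   T   T
  6   T   T   F   T   T   T   F   T   T   T   T   T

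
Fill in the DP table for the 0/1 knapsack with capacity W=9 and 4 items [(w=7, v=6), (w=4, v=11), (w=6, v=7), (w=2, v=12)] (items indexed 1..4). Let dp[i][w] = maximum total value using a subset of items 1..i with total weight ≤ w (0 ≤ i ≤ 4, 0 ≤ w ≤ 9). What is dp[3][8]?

i\w   0   1   2   3   4   5   6   7   8   9
  0   0   0   0   0   0   0   0   0   0   0
  1   0   0   0   0   0   0   0   6   6   6
  2   0   0   0   0  11  11  11  11  11  11
  3   0   0   0   0  11  11  11  11  11  11
  4   0   0  12  12  12  12  23  23  23  23

11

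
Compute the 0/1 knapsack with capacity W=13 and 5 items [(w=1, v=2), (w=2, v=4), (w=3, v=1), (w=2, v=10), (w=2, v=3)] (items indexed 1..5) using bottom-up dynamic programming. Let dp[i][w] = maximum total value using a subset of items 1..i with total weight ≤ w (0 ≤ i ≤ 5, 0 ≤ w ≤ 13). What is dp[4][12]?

17

i\w   0   1   2   3   4   5   6   7   8   9  10  11  12  13
  0   0   0   0   0   0   0   0   0   0   0   0   0   0   0
  1   0   2   2   2   2   2   2   2   2   2   2   2   2   2
  2   0   2   4   6   6   6   6   6   6   6   6   6   6   6
  3   0   2   4   6   6   6   7   7   7   7   7   7   7   7
  4   0   2  10  12  14  16  16  16  17  17  17  17  17  17
  5   0   2  10  12  14  16  17  19  19  19  20  20  20  20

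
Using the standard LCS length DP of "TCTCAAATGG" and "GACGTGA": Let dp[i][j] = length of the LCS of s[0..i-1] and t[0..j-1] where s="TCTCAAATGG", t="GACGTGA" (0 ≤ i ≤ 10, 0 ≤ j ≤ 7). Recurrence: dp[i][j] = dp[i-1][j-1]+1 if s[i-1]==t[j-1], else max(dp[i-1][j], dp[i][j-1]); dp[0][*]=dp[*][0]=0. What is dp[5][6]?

2

   ''  G  A  C  G  T  G  A
''  0  0  0  0  0  0  0  0
 T  0  0  0  0  0  1  1  1
 C  0  0  0  1  1  1  1  1
 T  0  0  0  1  1  2  2  2
 C  0  0  0  1  1  2  2  2
 A  0  0  1  1  1  2  2  3
 A  0  0  1  1  1  2  2  3
 A  0  0  1  1  1  2  2  3
 T  0  0  1  1  1  2  2  3
 G  0  1  1  1  2  2  3  3
 G  0  1  1  1  2  2  3  3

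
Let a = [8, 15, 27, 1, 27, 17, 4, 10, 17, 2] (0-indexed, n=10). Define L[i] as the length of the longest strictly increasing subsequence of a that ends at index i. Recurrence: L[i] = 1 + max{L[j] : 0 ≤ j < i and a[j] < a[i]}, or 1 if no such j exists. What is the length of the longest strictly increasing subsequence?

4

   i    0    1    2    3    4    5    6    7    8    9
a[i]    8   15   27    1   27   17    4   10   17    2
L[i]    1    2    3    1    3    3    2    3    4    2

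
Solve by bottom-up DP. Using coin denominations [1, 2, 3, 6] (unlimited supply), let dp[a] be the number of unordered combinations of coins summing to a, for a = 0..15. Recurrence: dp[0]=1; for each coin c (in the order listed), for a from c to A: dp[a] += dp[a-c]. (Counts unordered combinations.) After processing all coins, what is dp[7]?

after  coin     0     1     2     3     4     5     6     7     8     9    10    11    12    13    14    15
          1     1     1     1     1     1     1     1     1     1     1     1     1     1     1     1     1
          2     1     1     2     2     3     3     4     4     5     5     6     6     7     7     8     8
          3     1     1     2     3     4     5     7     8    10    12    14    16    19    21    24    27
          6     1     1     2     3     4     5     8     9    12    15    18    21    27    30    36    42

9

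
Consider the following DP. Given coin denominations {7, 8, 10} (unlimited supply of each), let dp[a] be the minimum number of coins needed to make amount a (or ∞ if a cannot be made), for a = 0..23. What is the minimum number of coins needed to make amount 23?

 a  0  1  2  3  4  5  6  7  8  9 10 11 12 13 14 15 16 17 18 19 20 21 22 23
dp  0  -  -  -  -  -  -  1  1  -  1  -  -  -  2  2  2  2  2  -  2  3  3  3
(- denotes ∞ / unreachable)

3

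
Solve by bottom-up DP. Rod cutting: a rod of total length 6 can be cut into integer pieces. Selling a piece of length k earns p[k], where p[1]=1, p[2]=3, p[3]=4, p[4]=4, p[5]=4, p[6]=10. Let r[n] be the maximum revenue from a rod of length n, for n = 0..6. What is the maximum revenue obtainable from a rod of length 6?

10

   n    0    1    2    3    4    5    6
r[n]    0    1    3    4    6    7   10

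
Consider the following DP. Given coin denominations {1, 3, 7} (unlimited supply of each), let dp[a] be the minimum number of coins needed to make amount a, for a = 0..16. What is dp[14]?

2

 a  0  1  2  3  4  5  6  7  8  9 10 11 12 13 14 15 16
dp  0  1  2  1  2  3  2  1  2  3  2  3  4  3  2  3  4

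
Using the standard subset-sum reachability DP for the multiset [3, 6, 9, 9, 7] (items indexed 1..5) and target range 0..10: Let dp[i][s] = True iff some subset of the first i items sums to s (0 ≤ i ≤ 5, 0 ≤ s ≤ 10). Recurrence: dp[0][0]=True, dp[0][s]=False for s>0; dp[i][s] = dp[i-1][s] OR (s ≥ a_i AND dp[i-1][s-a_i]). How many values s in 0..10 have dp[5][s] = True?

i\s   0   1   2   3   4   5   6   7   8   9  10
  0   T   F   F   F   F   F   F   F   F   F   F
  1   T   F   F   T   F   F   F   F   F   F   F
  2   T   F   F   T   F   F   T   F   F   T   F
  3   T   F   F   T   F   F   T   F   F   T   F
  4   T   F   F   T   F   F   T   F   F   T   F
  5   T   F   F   T   F   F   T   T   F   T   T

6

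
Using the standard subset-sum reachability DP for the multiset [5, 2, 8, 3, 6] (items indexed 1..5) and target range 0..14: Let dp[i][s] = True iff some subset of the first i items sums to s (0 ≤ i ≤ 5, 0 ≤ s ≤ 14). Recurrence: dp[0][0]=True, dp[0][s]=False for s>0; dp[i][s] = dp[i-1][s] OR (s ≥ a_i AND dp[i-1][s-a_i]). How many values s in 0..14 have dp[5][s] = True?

i\s   0   1   2   3   4   5   6   7   8   9  10  11  12  13  14
  0   T   F   F   F   F   F   F   F   F   F   F   F   F   F   F
  1   T   F   F   F   F   T   F   F   F   F   F   F   F   F   F
  2   T   F   T   F   F   T   F   T   F   F   F   F   F   F   F
  3   T   F   T   F   F   T   F   T   T   F   T   F   F   T   F
  4   T   F   T   T   F   T   F   T   T   F   T   T   F   T   F
  5   T   F   T   T   F   T   T   T   T   T   T   T   F   T   T

12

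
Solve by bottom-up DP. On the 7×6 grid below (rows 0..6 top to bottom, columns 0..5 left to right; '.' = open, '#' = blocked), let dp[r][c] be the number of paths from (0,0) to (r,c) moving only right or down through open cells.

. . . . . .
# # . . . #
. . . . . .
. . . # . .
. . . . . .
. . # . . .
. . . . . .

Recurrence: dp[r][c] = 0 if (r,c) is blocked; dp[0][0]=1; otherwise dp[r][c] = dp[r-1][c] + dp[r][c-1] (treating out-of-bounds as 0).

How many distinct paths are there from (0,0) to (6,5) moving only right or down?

r\c   0   1   2   3   4   5
  0   1   1   1   1   1   1
  1   0   0   1   2   3   0
  2   0   0   1   3   6   6
  3   0   0   1   0   6  12
  4   0   0   1   1   7  19
  5   0   0   0   1   8  27
  6   0   0   0   1   9  36

36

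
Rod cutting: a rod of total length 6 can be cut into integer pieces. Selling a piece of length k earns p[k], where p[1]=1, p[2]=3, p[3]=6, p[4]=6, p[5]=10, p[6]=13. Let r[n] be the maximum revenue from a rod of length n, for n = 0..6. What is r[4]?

   n    0    1    2    3    4    5    6
r[n]    0    1    3    6    7   10   13

7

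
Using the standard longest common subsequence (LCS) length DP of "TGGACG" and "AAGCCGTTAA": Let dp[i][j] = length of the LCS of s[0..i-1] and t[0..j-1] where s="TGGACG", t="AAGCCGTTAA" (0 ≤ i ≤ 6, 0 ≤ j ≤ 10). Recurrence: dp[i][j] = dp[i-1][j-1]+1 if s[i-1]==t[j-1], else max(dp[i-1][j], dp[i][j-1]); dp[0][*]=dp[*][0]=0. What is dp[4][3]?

1

   ''  A  A  G  C  C  G  T  T  A  A
''  0  0  0  0  0  0  0  0  0  0  0
 T  0  0  0  0  0  0  0  1  1  1  1
 G  0  0  0  1  1  1  1  1  1  1  1
 G  0  0  0  1  1  1  2  2  2  2  2
 A  0  1  1  1  1  1  2  2  2  3  3
 C  0  1  1  1  2  2  2  2  2  3  3
 G  0  1  1  2  2  2  3  3  3  3  3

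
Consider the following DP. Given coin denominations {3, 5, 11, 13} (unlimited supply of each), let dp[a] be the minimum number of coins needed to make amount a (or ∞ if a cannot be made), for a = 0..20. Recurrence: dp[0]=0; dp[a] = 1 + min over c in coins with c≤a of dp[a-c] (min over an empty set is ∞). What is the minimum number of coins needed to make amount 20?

4

 a  0  1  2  3  4  5  6  7  8  9 10 11 12 13 14 15 16 17 18 19 20
dp  0  -  -  1  -  1  2  -  2  3  2  1  4  1  2  3  2  3  2  3  4
(- denotes ∞ / unreachable)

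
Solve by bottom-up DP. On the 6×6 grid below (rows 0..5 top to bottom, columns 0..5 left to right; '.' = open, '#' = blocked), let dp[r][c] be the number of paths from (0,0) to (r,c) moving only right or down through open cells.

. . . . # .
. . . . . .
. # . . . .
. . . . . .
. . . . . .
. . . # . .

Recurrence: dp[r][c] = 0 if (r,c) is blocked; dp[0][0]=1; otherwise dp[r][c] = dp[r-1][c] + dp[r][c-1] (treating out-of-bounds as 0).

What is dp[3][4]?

22

r\c   0   1   2   3   4   5
  0   1   1   1   1   0   0
  1   1   2   3   4   4   4
  2   1   0   3   7  11  15
  3   1   1   4  11  22  37
  4   1   2   6  17  39  76
  5   1   3   9   0  39 115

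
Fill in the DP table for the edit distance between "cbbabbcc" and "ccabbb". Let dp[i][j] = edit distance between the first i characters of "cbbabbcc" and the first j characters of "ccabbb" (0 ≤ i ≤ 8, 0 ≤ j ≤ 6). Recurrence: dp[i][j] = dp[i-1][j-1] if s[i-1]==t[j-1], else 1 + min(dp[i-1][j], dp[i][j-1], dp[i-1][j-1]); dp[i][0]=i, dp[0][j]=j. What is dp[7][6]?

3

   ''  c  c  a  b  b  b
''  0  1  2  3  4  5  6
 c  1  0  1  2  3  4  5
 b  2  1  1  2  2  3  4
 b  3  2  2  2  2  2  3
 a  4  3  3  2  3  3  3
 b  5  4  4  3  2  3  3
 b  6  5  5  4  3  2  3
 c  7  6  5  5  4  3  3
 c  8  7  6  6  5  4  4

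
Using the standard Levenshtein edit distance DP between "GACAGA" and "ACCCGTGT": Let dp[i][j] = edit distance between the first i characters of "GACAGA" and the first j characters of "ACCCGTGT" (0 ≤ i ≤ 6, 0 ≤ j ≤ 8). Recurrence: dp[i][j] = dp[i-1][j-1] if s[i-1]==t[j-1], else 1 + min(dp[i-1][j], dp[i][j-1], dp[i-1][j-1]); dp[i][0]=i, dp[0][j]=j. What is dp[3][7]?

6

   ''  A  C  C  C  G  T  G  T
''  0  1  2  3  4  5  6  7  8
 G  1  1  2  3  4  4  5  6  7
 A  2  1  2  3  4  5  5  6  7
 C  3  2  1  2  3  4  5  6  7
 A  4  3  2  2  3  4  5  6  7
 G  5  4  3  3  3  3  4  5  6
 A  6  5  4  4  4  4  4  5  6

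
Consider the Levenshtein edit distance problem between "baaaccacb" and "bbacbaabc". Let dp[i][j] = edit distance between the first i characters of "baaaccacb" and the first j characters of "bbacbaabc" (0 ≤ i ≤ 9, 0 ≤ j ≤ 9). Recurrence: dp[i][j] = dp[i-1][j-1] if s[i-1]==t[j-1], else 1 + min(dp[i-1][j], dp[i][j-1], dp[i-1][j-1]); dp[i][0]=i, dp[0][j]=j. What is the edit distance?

5

   ''  b  b  a  c  b  a  a  b  c
''  0  1  2  3  4  5  6  7  8  9
 b  1  0  1  2  3  4  5  6  7  8
 a  2  1  1  1  2  3  4  5  6  7
 a  3  2  2  1  2  3  3  4  5  6
 a  4  3  3  2  2  3  3  3  4  5
 c  5  4  4  3  2  3  4  4  4  4
 c  6  5  5  4  3  3  4  5  5  4
 a  7  6  6  5  4  4  3  4  5  5
 c  8  7  7  6  5  5  4  4  5  5
 b  9  8  7  7  6  5  5  5  4  5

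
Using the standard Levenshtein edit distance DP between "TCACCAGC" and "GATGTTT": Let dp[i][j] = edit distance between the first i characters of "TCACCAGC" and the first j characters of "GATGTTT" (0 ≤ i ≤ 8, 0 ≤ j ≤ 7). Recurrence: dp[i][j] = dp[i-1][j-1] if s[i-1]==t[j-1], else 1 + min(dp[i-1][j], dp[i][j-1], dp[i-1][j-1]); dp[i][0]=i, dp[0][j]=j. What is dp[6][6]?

6

   ''  G  A  T  G  T  T  T
''  0  1  2  3  4  5  6  7
 T  1  1  2  2  3  4  5  6
 C  2  2  2  3  3  4  5  6
 A  3  3  2  3  4  4  5  6
 C  4  4  3  3  4  5  5  6
 C  5  5  4  4  4  5  6  6
 A  6  6  5  5  5  5  6  7
 G  7  6  6  6  5  6  6  7
 C  8  7  7  7  6  6  7  7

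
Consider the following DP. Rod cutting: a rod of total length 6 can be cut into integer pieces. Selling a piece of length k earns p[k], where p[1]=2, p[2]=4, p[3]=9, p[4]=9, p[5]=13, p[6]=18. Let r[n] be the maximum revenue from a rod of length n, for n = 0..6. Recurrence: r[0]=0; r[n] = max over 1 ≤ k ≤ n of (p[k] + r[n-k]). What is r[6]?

18

   n    0    1    2    3    4    5    6
r[n]    0    2    4    9   11   13   18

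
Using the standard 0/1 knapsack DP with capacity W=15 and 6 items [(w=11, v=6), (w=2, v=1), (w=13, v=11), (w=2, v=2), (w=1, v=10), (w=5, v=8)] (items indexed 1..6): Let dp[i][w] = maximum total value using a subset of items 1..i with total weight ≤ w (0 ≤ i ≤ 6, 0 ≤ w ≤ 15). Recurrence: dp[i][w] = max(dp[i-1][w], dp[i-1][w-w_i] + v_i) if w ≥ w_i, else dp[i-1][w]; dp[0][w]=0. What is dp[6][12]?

21

i\w   0   1   2   3   4   5   6   7   8   9  10  11  12  13  14  15
  0   0   0   0   0   0   0   0   0   0   0   0   0   0   0   0   0
  1   0   0   0   0   0   0   0   0   0   0   0   6   6   6   6   6
  2   0   0   1   1   1   1   1   1   1   1   1   6   6   7   7   7
  3   0   0   1   1   1   1   1   1   1   1   1   6   6  11  11  12
  4   0   0   2   2   3   3   3   3   3   3   3   6   6  11  11  13
  5   0  10  10  12  12  13  13  13  13  13  13  13  16  16  21  21
  6   0  10  10  12  12  13  18  18  20  20  21  21  21  21  21  21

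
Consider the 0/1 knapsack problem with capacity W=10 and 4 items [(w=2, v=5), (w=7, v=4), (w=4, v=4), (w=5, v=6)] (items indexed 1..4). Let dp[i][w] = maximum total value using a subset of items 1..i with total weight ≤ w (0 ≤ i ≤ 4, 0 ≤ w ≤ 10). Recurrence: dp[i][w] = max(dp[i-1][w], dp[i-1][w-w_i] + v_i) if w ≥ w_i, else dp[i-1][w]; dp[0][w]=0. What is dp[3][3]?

5

i\w   0   1   2   3   4   5   6   7   8   9  10
  0   0   0   0   0   0   0   0   0   0   0   0
  1   0   0   5   5   5   5   5   5   5   5   5
  2   0   0   5   5   5   5   5   5   5   9   9
  3   0   0   5   5   5   5   9   9   9   9   9
  4   0   0   5   5   5   6   9  11  11  11  11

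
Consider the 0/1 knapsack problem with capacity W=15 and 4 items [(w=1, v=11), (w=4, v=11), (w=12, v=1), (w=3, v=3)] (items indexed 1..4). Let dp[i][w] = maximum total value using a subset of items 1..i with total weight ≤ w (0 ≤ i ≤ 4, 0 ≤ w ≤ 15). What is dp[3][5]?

i\w   0   1   2   3   4   5   6   7   8   9  10  11  12  13  14  15
  0   0   0   0   0   0   0   0   0   0   0   0   0   0   0   0   0
  1   0  11  11  11  11  11  11  11  11  11  11  11  11  11  11  11
  2   0  11  11  11  11  22  22  22  22  22  22  22  22  22  22  22
  3   0  11  11  11  11  22  22  22  22  22  22  22  22  22  22  22
  4   0  11  11  11  14  22  22  22  25  25  25  25  25  25  25  25

22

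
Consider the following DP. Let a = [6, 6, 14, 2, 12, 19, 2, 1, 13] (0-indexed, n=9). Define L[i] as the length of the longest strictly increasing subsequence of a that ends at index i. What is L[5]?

3

   i    0    1    2    3    4    5    6    7    8
a[i]    6    6   14    2   12   19    2    1   13
L[i]    1    1    2    1    2    3    1    1    3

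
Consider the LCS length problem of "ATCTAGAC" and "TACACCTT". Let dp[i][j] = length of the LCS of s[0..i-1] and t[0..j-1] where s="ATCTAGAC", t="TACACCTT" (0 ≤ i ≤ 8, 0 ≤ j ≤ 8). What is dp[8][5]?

4

   ''  T  A  C  A  C  C  T  T
''  0  0  0  0  0  0  0  0  0
 A  0  0  1  1  1  1  1  1  1
 T  0  1  1  1  1  1  1  2  2
 C  0  1  1  2  2  2  2  2  2
 T  0  1  1  2  2  2  2  3  3
 A  0  1  2  2  3  3  3  3  3
 G  0  1  2  2  3  3  3  3  3
 A  0  1  2  2  3  3  3  3  3
 C  0  1  2  3  3  4  4  4  4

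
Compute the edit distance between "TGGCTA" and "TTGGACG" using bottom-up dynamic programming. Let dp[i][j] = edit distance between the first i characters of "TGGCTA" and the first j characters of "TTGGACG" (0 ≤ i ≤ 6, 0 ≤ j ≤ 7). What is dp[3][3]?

1

   ''  T  T  G  G  A  C  G
''  0  1  2  3  4  5  6  7
 T  1  0  1  2  3  4  5  6
 G  2  1  1  1  2  3  4  5
 G  3  2  2  1  1  2  3  4
 C  4  3  3  2  2  2  2  3
 T  5  4  3  3  3  3  3  3
 A  6  5  4  4  4  3  4  4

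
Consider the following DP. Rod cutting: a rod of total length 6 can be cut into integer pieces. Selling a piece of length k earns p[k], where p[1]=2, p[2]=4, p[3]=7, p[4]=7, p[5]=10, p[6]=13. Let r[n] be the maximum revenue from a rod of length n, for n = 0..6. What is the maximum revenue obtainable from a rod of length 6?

14

   n    0    1    2    3    4    5    6
r[n]    0    2    4    7    9   11   14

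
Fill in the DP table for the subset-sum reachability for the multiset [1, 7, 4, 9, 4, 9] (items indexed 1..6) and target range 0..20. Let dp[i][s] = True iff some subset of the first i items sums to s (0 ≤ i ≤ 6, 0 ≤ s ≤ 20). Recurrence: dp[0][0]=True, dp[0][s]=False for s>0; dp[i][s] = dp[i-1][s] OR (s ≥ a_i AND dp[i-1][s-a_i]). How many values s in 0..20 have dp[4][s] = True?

i\s   0   1   2   3   4   5   6   7   8   9  10  11  12  13  14  15  16  17  18  19  20
  0   T   F   F   F   F   F   F   F   F   F   F   F   F   F   F   F   F   F   F   F   F
  1   T   T   F   F   F   F   F   F   F   F   F   F   F   F   F   F   F   F   F   F   F
  2   T   T   F   F   F   F   F   T   T   F   F   F   F   F   F   F   F   F   F   F   F
  3   T   T   F   F   T   T   F   T   T   F   F   T   T   F   F   F   F   F   F   F   F
  4   T   T   F   F   T   T   F   T   T   T   T   T   T   T   T   F   T   T   F   F   T
  5   T   T   F   F   T   T   F   T   T   T   T   T   T   T   T   T   T   T   T   F   T
  6   T   T   F   F   T   T   F   T   T   T   T   T   T   T   T   T   T   T   T   T   T

15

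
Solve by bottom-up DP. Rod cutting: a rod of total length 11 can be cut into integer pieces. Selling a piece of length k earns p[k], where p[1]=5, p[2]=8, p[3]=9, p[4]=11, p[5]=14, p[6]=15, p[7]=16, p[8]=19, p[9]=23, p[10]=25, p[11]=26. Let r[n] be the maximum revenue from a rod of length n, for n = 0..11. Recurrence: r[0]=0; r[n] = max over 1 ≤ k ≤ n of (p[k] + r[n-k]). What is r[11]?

   n    0    1    2    3    4    5    6    7    8    9   10   11
r[n]    0    5   10   15   20   25   30   35   40   45   50   55

55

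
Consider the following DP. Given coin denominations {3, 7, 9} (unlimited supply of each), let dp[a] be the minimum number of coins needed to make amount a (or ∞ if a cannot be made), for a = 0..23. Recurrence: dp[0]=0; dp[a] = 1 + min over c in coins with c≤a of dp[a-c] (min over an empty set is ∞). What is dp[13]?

3

 a  0  1  2  3  4  5  6  7  8  9 10 11 12 13 14 15 16 17 18 19 20 21 22 23
dp  0  -  -  1  -  -  2  1  -  1  2  -  2  3  2  3  2  3  2  3  4  3  4  3
(- denotes ∞ / unreachable)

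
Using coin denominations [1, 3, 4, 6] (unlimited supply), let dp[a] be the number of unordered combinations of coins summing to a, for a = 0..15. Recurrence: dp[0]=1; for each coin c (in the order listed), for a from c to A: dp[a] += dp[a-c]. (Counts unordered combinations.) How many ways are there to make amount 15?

24

after  coin     0     1     2     3     4     5     6     7     8     9    10    11    12    13    14    15
          1     1     1     1     1     1     1     1     1     1     1     1     1     1     1     1     1
          3     1     1     1     2     2     2     3     3     3     4     4     4     5     5     5     6
          4     1     1     1     2     3     3     4     5     6     7     8     9    11    12    13    15
          6     1     1     1     2     3     3     5     6     7     9    11    12    16    18    20    24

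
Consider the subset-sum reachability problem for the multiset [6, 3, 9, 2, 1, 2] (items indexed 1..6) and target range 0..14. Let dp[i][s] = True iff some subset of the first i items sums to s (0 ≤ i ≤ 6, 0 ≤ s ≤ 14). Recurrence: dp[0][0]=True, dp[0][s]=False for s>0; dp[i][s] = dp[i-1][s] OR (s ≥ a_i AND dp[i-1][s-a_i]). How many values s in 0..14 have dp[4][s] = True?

10

i\s   0   1   2   3   4   5   6   7   8   9  10  11  12  13  14
  0   T   F   F   F   F   F   F   F   F   F   F   F   F   F   F
  1   T   F   F   F   F   F   T   F   F   F   F   F   F   F   F
  2   T   F   F   T   F   F   T   F   F   T   F   F   F   F   F
  3   T   F   F   T   F   F   T   F   F   T   F   F   T   F   F
  4   T   F   T   T   F   T   T   F   T   T   F   T   T   F   T
  5   T   T   T   T   T   T   T   T   T   T   T   T   T   T   T
  6   T   T   T   T   T   T   T   T   T   T   T   T   T   T   T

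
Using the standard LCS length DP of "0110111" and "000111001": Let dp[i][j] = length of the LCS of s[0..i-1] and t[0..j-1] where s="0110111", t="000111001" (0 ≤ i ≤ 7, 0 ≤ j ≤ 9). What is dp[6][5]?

4

   ''  0  0  0  1  1  1  0  0  1
''  0  0  0  0  0  0  0  0  0  0
 0  0  1  1  1  1  1  1  1  1  1
 1  0  1  1  1  2  2  2  2  2  2
 1  0  1  1  1  2  3  3  3  3  3
 0  0  1  2  2  2  3  3  4  4  4
 1  0  1  2  2  3  3  4  4  4  5
 1  0  1  2  2  3  4  4  4  4  5
 1  0  1  2  2  3  4  5  5  5  5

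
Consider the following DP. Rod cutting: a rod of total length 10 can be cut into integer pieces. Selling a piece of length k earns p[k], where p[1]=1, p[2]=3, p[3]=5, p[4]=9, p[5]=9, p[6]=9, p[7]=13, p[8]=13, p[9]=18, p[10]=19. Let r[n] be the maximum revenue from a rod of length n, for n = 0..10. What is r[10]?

   n    0    1    2    3    4    5    6    7    8    9   10
r[n]    0    1    3    5    9   10   12   14   18   19   21

21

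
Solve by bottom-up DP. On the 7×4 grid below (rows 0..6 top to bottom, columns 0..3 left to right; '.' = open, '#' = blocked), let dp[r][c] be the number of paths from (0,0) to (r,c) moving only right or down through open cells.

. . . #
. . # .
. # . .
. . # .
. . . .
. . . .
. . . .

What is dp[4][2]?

r\c   0   1   2   3
  0   1   1   1   0
  1   1   2   0   0
  2   1   0   0   0
  3   1   1   0   0
  4   1   2   2   2
  5   1   3   5   7
  6   1   4   9  16

2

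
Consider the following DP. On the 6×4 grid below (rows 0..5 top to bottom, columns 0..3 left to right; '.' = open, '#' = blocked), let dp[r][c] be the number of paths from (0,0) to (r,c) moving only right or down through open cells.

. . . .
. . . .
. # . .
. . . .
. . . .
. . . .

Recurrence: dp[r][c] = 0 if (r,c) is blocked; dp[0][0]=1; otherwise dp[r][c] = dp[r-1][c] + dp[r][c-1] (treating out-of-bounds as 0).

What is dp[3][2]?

r\c   0   1   2   3
  0   1   1   1   1
  1   1   2   3   4
  2   1   0   3   7
  3   1   1   4  11
  4   1   2   6  17
  5   1   3   9  26

4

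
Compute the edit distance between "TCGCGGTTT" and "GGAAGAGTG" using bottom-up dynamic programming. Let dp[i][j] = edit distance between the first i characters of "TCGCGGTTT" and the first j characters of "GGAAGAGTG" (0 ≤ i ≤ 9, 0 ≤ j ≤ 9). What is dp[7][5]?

5

   ''  G  G  A  A  G  A  G  T  G
''  0  1  2  3  4  5  6  7  8  9
 T  1  1  2  3  4  5  6  7  7  8
 C  2  2  2  3  4  5  6  7  8  8
 G  3  2  2  3  4  4  5  6  7  8
 C  4  3  3  3  4  5  5  6  7  8
 G  5  4  3  4  4  4  5  5  6  7
 G  6  5  4  4  5  4  5  5  6  6
 T  7  6  5  5  5  5  5  6  5  6
 T  8  7  6  6  6  6  6  6  6  6
 T  9  8  7  7  7  7  7  7  6  7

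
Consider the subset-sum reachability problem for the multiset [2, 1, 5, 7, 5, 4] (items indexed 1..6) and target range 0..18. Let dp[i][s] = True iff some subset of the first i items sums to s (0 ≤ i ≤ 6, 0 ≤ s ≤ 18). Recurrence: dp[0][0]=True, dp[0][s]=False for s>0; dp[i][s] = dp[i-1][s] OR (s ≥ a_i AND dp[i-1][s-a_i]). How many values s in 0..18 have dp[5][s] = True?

17

i\s   0   1   2   3   4   5   6   7   8   9  10  11  12  13  14  15  16  17  18
  0   T   F   F   F   F   F   F   F   F   F   F   F   F   F   F   F   F   F   F
  1   T   F   T   F   F   F   F   F   F   F   F   F   F   F   F   F   F   F   F
  2   T   T   T   T   F   F   F   F   F   F   F   F   F   F   F   F   F   F   F
  3   T   T   T   T   F   T   T   T   T   F   F   F   F   F   F   F   F   F   F
  4   T   T   T   T   F   T   T   T   T   T   T   F   T   T   T   T   F   F   F
  5   T   T   T   T   F   T   T   T   T   T   T   T   T   T   T   T   F   T   T
  6   T   T   T   T   T   T   T   T   T   T   T   T   T   T   T   T   T   T   T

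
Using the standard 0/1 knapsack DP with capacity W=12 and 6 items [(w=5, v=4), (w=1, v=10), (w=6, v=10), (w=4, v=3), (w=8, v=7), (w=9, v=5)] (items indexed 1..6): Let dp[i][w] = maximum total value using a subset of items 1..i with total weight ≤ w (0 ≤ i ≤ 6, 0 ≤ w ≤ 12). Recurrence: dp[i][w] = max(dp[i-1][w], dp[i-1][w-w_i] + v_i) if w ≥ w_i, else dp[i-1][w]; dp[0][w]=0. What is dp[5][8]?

20

i\w   0   1   2   3   4   5   6   7   8   9  10  11  12
  0   0   0   0   0   0   0   0   0   0   0   0   0   0
  1   0   0   0   0   0   4   4   4   4   4   4   4   4
  2   0  10  10  10  10  10  14  14  14  14  14  14  14
  3   0  10  10  10  10  10  14  20  20  20  20  20  24
  4   0  10  10  10  10  13  14  20  20  20  20  23  24
  5   0  10  10  10  10  13  14  20  20  20  20  23  24
  6   0  10  10  10  10  13  14  20  20  20  20  23  24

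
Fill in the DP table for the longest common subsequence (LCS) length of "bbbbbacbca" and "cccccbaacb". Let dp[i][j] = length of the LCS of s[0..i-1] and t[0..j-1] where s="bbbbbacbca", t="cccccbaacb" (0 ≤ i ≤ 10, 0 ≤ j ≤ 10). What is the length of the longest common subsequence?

   ''  c  c  c  c  c  b  a  a  c  b
''  0  0  0  0  0  0  0  0  0  0  0
 b  0  0  0  0  0  0  1  1  1  1  1
 b  0  0  0  0  0  0  1  1  1  1  2
 b  0  0  0  0  0  0  1  1  1  1  2
 b  0  0  0  0  0  0  1  1  1  1  2
 b  0  0  0  0  0  0  1  1  1  1  2
 a  0  0  0  0  0  0  1  2  2  2  2
 c  0  1  1  1  1  1  1  2  2  3  3
 b  0  1  1  1  1  1  2  2  2  3  4
 c  0  1  2  2  2  2  2  2  2  3  4
 a  0  1  2  2  2  2  2  3  3  3  4

4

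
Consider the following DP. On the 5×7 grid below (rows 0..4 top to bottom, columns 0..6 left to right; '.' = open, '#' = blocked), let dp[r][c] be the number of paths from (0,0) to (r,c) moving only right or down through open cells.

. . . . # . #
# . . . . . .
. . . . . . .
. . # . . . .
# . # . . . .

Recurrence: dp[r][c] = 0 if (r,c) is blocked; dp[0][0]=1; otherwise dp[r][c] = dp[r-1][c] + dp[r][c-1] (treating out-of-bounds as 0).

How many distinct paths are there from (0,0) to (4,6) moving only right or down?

90

r\c   0   1   2   3   4   5   6
  0   1   1   1   1   0   0   0
  1   0   1   2   3   3   3   3
  2   0   1   3   6   9  12  15
  3   0   1   0   6  15  27  42
  4   0   1   0   6  21  48  90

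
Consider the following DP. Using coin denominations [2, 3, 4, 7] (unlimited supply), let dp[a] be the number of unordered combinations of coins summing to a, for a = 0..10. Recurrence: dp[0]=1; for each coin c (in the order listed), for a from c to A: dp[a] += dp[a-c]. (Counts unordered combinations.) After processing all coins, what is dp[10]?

after  coin     0     1     2     3     4     5     6     7     8     9    10
          2     1     0     1     0     1     0     1     0     1     0     1
          3     1     0     1     1     1     1     2     1     2     2     2
          4     1     0     1     1     2     1     3     2     4     3     5
          7     1     0     1     1     2     1     3     3     4     4     6

6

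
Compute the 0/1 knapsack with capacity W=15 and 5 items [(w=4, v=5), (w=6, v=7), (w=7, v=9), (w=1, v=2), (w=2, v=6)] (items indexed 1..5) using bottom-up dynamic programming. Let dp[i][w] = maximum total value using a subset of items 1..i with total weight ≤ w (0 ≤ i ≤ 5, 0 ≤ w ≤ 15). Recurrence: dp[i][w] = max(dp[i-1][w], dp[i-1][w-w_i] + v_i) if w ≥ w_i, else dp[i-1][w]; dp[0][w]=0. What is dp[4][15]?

i\w   0   1   2   3   4   5   6   7   8   9  10  11  12  13  14  15
  0   0   0   0   0   0   0   0   0   0   0   0   0   0   0   0   0
  1   0   0   0   0   5   5   5   5   5   5   5   5   5   5   5   5
  2   0   0   0   0   5   5   7   7   7   7  12  12  12  12  12  12
  3   0   0   0   0   5   5   7   9   9   9  12  14  14  16  16  16
  4   0   2   2   2   5   7   7   9  11  11  12  14  16  16  18  18
  5   0   2   6   8   8   8  11  13  13  15  17  17  18  20  22  22

18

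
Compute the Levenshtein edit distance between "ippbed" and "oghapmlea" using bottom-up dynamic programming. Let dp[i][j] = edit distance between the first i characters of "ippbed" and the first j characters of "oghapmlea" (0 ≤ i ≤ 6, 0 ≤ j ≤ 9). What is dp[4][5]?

5

   ''  o  g  h  a  p  m  l  e  a
''  0  1  2  3  4  5  6  7  8  9
 i  1  1  2  3  4  5  6  7  8  9
 p  2  2  2  3  4  4  5  6  7  8
 p  3  3  3  3  4  4  5  6  7  8
 b  4  4  4  4  4  5  5  6  7  8
 e  5  5  5  5  5  5  6  6  6  7
 d  6  6  6  6  6  6  6  7  7  7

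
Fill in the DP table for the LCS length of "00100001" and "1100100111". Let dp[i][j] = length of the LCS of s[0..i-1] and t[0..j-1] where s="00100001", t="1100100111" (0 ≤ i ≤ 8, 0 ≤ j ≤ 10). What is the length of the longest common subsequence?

6

   ''  1  1  0  0  1  0  0  1  1  1
''  0  0  0  0  0  0  0  0  0  0  0
 0  0  0  0  1  1  1  1  1  1  1  1
 0  0  0  0  1  2  2  2  2  2  2  2
 1  0  1  1  1  2  3  3  3  3  3  3
 0  0  1  1  2  2  3  4  4  4  4  4
 0  0  1  1  2  3  3  4  5  5  5  5
 0  0  1  1  2  3  3  4  5  5  5  5
 0  0  1  1  2  3  3  4  5  5  5  5
 1  0  1  2  2  3  4  4  5  6  6  6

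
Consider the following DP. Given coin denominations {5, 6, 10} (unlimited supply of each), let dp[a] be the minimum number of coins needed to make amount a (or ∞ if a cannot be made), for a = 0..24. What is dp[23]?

4

 a  0  1  2  3  4  5  6  7  8  9 10 11 12 13 14 15 16 17 18 19 20 21 22 23 24
dp  0  -  -  -  -  1  1  -  -  -  1  2  2  -  -  2  2  3  3  -  2  3  3  4  4
(- denotes ∞ / unreachable)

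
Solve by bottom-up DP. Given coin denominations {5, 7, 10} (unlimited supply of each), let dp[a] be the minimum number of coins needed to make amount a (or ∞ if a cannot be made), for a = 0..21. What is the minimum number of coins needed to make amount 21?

 a  0  1  2  3  4  5  6  7  8  9 10 11 12 13 14 15 16 17 18 19 20 21
dp  0  -  -  -  -  1  -  1  -  -  1  -  2  -  2  2  -  2  -  3  2  3
(- denotes ∞ / unreachable)

3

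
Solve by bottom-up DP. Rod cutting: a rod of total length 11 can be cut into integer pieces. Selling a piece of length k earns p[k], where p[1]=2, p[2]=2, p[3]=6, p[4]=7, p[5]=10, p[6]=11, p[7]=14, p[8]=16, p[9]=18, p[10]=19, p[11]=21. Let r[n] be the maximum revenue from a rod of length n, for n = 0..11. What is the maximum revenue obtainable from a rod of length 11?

22

   n    0    1    2    3    4    5    6    7    8    9   10   11
r[n]    0    2    4    6    8   10   12   14   16   18   20   22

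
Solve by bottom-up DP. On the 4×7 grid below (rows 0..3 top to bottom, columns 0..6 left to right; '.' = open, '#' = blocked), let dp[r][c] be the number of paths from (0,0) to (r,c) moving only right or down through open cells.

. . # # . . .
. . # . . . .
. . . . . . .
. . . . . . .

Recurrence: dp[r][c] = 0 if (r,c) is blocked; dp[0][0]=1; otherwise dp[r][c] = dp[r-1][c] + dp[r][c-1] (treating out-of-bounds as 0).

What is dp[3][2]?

r\c   0   1   2   3   4   5   6
  0   1   1   0   0   0   0   0
  1   1   2   0   0   0   0   0
  2   1   3   3   3   3   3   3
  3   1   4   7  10  13  16  19

7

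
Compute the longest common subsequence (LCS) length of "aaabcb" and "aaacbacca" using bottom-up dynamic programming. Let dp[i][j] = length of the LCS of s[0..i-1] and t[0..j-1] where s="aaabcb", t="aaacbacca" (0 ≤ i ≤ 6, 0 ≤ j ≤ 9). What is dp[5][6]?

4

   ''  a  a  a  c  b  a  c  c  a
''  0  0  0  0  0  0  0  0  0  0
 a  0  1  1  1  1  1  1  1  1  1
 a  0  1  2  2  2  2  2  2  2  2
 a  0  1  2  3  3  3  3  3  3  3
 b  0  1  2  3  3  4  4  4  4  4
 c  0  1  2  3  4  4  4  5  5  5
 b  0  1  2  3  4  5  5  5  5  5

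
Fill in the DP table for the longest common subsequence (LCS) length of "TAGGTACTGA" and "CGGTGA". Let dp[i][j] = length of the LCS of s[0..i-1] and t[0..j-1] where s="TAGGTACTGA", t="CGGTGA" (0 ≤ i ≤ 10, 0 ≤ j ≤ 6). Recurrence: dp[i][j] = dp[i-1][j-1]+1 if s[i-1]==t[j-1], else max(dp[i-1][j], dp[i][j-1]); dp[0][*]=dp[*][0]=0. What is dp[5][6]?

   ''  C  G  G  T  G  A
''  0  0  0  0  0  0  0
 T  0  0  0  0  1  1  1
 A  0  0  0  0  1  1  2
 G  0  0  1  1  1  2  2
 G  0  0  1  2  2  2  2
 T  0  0  1  2  3  3  3
 A  0  0  1  2  3  3  4
 C  0  1  1  2  3  3  4
 T  0  1  1  2  3  3  4
 G  0  1  2  2  3  4  4
 A  0  1  2  2  3  4  5

3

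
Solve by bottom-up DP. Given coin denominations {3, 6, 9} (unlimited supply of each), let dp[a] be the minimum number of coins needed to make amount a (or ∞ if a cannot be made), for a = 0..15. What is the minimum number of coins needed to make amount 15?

2

 a  0  1  2  3  4  5  6  7  8  9 10 11 12 13 14 15
dp  0  -  -  1  -  -  1  -  -  1  -  -  2  -  -  2
(- denotes ∞ / unreachable)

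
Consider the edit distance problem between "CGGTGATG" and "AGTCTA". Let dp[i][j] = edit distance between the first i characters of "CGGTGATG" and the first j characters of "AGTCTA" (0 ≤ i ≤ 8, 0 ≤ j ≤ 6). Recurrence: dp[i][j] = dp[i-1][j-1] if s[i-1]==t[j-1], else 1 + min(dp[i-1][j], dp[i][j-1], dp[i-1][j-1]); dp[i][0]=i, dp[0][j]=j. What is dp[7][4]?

   ''  A  G  T  C  T  A
''  0  1  2  3  4  5  6
 C  1  1  2  3  3  4  5
 G  2  2  1  2  3  4  5
 G  3  3  2  2  3  4  5
 T  4  4  3  2  3  3  4
 G  5  5  4  3  3  4  4
 A  6  5  5  4  4  4  4
 T  7  6  6  5  5  4  5
 G  8  7  6  6  6  5  5

5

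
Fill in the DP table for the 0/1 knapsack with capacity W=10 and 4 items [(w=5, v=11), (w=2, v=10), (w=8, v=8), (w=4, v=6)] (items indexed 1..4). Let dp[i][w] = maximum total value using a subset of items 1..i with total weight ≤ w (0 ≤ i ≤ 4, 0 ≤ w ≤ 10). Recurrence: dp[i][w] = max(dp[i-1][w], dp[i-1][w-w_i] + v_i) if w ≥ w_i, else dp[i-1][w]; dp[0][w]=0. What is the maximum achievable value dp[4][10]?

21

i\w   0   1   2   3   4   5   6   7   8   9  10
  0   0   0   0   0   0   0   0   0   0   0   0
  1   0   0   0   0   0  11  11  11  11  11  11
  2   0   0  10  10  10  11  11  21  21  21  21
  3   0   0  10  10  10  11  11  21  21  21  21
  4   0   0  10  10  10  11  16  21  21  21  21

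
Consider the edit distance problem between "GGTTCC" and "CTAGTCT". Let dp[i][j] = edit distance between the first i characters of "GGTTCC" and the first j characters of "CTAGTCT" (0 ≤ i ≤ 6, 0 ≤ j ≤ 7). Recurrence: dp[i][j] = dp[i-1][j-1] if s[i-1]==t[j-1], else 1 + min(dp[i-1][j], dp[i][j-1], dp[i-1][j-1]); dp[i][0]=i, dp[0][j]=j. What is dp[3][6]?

   ''  C  T  A  G  T  C  T
''  0  1  2  3  4  5  6  7
 G  1  1  2  3  3  4  5  6
 G  2  2  2  3  3  4  5  6
 T  3  3  2  3  4  3  4  5
 T  4  4  3  3  4  4  4  4
 C  5  4  4  4  4  5  4  5
 C  6  5  5  5  5  5  5  5

4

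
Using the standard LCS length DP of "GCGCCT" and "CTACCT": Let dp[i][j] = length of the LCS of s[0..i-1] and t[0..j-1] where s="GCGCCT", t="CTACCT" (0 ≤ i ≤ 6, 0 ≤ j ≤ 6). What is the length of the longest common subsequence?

   ''  C  T  A  C  C  T
''  0  0  0  0  0  0  0
 G  0  0  0  0  0  0  0
 C  0  1  1  1  1  1  1
 G  0  1  1  1  1  1  1
 C  0  1  1  1  2  2  2
 C  0  1  1  1  2  3  3
 T  0  1  2  2  2  3  4

4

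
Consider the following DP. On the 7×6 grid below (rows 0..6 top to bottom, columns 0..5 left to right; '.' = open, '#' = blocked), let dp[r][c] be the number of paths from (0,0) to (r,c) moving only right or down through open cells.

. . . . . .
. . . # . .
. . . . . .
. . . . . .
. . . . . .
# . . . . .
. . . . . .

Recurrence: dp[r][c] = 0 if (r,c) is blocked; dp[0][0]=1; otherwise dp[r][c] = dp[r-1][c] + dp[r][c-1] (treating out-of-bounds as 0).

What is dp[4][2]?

r\c   0   1   2   3   4   5
  0   1   1   1   1   1   1
  1   1   2   3   0   1   2
  2   1   3   6   6   7   9
  3   1   4  10  16  23  32
  4   1   5  15  31  54  86
  5   0   5  20  51 105 191
  6   0   5  25  76 181 372

15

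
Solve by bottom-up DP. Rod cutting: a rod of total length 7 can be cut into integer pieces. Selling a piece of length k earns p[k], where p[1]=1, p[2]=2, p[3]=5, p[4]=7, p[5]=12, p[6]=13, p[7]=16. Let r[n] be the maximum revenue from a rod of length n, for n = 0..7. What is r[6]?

13

   n    0    1    2    3    4    5    6    7
r[n]    0    1    2    5    7   12   13   16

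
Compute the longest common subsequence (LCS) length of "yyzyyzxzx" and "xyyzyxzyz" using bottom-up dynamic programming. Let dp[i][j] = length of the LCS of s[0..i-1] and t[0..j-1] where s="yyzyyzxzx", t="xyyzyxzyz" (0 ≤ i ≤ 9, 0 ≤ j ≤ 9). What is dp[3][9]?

3

   ''  x  y  y  z  y  x  z  y  z
''  0  0  0  0  0  0  0  0  0  0
 y  0  0  1  1  1  1  1  1  1  1
 y  0  0  1  2  2  2  2  2  2  2
 z  0  0  1  2  3  3  3  3  3  3
 y  0  0  1  2  3  4  4  4  4  4
 y  0  0  1  2  3  4  4  4  5  5
 z  0  0  1  2  3  4  4  5  5  6
 x  0  1  1  2  3  4  5  5  5  6
 z  0  1  1  2  3  4  5  6  6  6
 x  0  1  1  2  3  4  5  6  6  6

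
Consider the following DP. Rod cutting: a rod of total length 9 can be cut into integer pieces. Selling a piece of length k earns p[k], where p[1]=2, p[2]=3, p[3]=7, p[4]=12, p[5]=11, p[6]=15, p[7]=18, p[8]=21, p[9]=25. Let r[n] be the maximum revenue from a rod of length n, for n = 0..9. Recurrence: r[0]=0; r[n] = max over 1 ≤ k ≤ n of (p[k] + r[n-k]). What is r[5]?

   n    0    1    2    3    4    5    6    7    8    9
r[n]    0    2    4    7   12   14   16   19   24   26

14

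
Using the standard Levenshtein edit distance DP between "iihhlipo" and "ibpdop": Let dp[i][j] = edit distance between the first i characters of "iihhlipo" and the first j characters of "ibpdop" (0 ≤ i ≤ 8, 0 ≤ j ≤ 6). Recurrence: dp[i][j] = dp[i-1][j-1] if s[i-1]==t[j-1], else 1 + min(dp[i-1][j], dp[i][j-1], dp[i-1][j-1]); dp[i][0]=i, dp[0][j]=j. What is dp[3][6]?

5

   ''  i  b  p  d  o  p
''  0  1  2  3  4  5  6
 i  1  0  1  2  3  4  5
 i  2  1  1  2  3  4  5
 h  3  2  2  2  3  4  5
 h  4  3  3  3  3  4  5
 l  5  4  4  4  4  4  5
 i  6  5  5  5  5  5  5
 p  7  6  6  5  6  6  5
 o  8  7  7  6  6  6  6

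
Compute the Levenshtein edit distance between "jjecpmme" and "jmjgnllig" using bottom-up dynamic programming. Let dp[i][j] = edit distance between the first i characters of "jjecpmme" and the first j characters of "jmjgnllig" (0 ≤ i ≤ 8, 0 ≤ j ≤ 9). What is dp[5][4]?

4

   ''  j  m  j  g  n  l  l  i  g
''  0  1  2  3  4  5  6  7  8  9
 j  1  0  1  2  3  4  5  6  7  8
 j  2  1  1  1  2  3  4  5  6  7
 e  3  2  2  2  2  3  4  5  6  7
 c  4  3  3  3  3  3  4  5  6  7
 p  5  4  4  4  4  4  4  5  6  7
 m  6  5  4  5  5  5  5  5  6  7
 m  7  6  5  5  6  6  6  6  6  7
 e  8  7  6  6  6  7  7  7  7  7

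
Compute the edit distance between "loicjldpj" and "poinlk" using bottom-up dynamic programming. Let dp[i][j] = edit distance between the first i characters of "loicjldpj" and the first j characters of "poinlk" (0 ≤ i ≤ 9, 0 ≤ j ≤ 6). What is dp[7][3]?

5

   ''  p  o  i  n  l  k
''  0  1  2  3  4  5  6
 l  1  1  2  3  4  4  5
 o  2  2  1  2  3  4  5
 i  3  3  2  1  2  3  4
 c  4  4  3  2  2  3  4
 j  5  5  4  3  3  3  4
 l  6  6  5  4  4  3  4
 d  7  7  6  5  5  4  4
 p  8  7  7  6  6  5  5
 j  9  8  8  7  7  6  6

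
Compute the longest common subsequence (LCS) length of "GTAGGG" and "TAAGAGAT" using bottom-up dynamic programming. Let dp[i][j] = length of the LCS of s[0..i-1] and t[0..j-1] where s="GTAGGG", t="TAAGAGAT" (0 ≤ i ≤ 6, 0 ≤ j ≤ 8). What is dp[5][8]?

4

   ''  T  A  A  G  A  G  A  T
''  0  0  0  0  0  0  0  0  0
 G  0  0  0  0  1  1  1  1  1
 T  0  1  1  1  1  1  1  1  2
 A  0  1  2  2  2  2  2  2  2
 G  0  1  2  2  3  3  3  3  3
 G  0  1  2  2  3  3  4  4  4
 G  0  1  2  2  3  3  4  4  4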